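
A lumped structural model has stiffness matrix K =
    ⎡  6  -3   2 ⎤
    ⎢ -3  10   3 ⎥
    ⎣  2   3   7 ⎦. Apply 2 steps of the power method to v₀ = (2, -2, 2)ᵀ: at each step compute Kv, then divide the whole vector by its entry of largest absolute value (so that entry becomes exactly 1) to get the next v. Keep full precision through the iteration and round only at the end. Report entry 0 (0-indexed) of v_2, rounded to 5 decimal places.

Kv0 = (22.000000, -20.000000, 12.000000); divide by 22.000000 → v1 = (1.000000, -0.909091, 0.545455)
Kv1 = (9.818182, -10.454545, 3.090909); divide by -10.454545 → v2 = (-0.939130, 1.000000, -0.295652)
Requested entry of v2: 216/-230 = -0.93913

-0.93913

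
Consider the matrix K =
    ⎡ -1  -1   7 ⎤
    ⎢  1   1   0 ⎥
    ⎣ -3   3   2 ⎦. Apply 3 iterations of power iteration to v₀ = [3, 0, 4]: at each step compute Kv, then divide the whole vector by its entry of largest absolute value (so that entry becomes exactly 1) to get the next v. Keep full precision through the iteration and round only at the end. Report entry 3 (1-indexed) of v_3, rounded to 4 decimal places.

-0.1130

Kv0 = (25.00000, 3.00000, -1.00000); divide by 25.00000 → v1 = (1.00000, 0.12000, -0.04000)
Kv1 = (-1.40000, 1.12000, -2.72000); divide by -2.72000 → v2 = (0.51471, -0.41176, 1.00000)
Kv2 = (6.89706, 0.10294, -0.77941); divide by 6.89706 → v3 = (1.00000, 0.01493, -0.11301)
Requested entry of v3: 53/-469 = -0.1130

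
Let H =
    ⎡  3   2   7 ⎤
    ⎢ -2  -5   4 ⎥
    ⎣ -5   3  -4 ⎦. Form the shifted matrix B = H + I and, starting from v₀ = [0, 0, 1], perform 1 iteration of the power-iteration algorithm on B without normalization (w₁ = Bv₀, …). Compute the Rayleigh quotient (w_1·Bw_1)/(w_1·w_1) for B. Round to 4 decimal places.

-0.2838

B = H + I has rows (4, 2, 7); (-2, -4, 4); (-5, 3, -3)
w1 = Bv₀ = (7, 4, -3)
Bw1 = (15, -42, -14)
w1·Bw1 = -21; w1·w1 = 74; μ ≈ -21/74 = -0.2838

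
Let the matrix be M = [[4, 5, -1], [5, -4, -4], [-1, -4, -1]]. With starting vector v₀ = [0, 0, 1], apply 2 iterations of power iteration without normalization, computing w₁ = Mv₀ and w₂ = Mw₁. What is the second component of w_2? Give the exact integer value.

15

w1 = Mv₀ = (4·0 + 5·0 + (-1)·1; 5·0 + (-4)·0 + (-4)·1; (-1)·0 + (-4)·0 + (-1)·1) = (-1, -4, -1)
w2 = Mw1 = (4·(-1) + 5·(-4) + (-1)·(-1); 5·(-1) + (-4)·(-4) + (-4)·(-1); (-1)·(-1) + (-4)·(-4) + (-1)·(-1)) = (-23, 15, 18)
The requested component of w2 is 15.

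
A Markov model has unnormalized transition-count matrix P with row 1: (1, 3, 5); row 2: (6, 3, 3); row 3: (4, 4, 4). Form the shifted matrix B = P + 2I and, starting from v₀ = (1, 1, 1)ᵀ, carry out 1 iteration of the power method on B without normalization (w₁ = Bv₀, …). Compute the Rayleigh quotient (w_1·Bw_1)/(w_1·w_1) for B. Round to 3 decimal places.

B = P + 2I has rows (3, 3, 5); (6, 5, 3); (4, 4, 6)
w1 = Bv₀ = (3·1 + 3·1 + 5·1; 6·1 + 5·1 + 3·1; 4·1 + 4·1 + 6·1) = (11, 14, 14)
Bw1 = (145, 178, 184)
w1·Bw1 = 6663; w1·w1 = 513; μ ≈ 6663/513 = 12.988

μ ≈ 12.988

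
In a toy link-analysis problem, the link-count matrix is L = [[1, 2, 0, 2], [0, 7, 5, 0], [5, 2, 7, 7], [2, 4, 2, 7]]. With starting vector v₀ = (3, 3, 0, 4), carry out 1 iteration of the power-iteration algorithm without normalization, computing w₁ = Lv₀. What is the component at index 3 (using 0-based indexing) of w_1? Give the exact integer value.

46

w1 = Lv₀ = (17, 21, 49, 46)
The requested component of w1 is 46.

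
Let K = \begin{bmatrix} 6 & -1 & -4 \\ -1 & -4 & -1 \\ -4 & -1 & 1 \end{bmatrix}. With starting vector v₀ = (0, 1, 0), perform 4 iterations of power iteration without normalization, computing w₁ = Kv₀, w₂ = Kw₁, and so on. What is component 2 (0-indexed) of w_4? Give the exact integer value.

w1 = Kv₀ = (-1, -4, -1)
w2 = Kw1 = (2, 18, 7)
w3 = Kw2 = (-34, -81, -19)
w4 = Kw3 = (-47, 377, 198)
The requested component of w4 is 198.

198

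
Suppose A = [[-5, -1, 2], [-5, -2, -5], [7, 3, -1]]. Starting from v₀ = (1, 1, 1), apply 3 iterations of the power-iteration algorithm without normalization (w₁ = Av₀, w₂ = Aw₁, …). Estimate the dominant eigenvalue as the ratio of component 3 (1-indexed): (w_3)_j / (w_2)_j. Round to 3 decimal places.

λ ≈ -5.753

w1 = Av₀ = ((-5)·1 + (-1)·1 + 2·1; (-5)·1 + (-2)·1 + (-5)·1; 7·1 + 3·1 + (-1)·1) = (-4, -12, 9)
w2 = Aw1 = ((-5)·(-4) + (-1)·(-12) + 2·9; (-5)·(-4) + (-2)·(-12) + (-5)·9; 7·(-4) + 3·(-12) + (-1)·9) = (50, -1, -73)
w3 = Aw2 = (-395, 117, 420)
Ratio at component: 420 / -73 = -5.753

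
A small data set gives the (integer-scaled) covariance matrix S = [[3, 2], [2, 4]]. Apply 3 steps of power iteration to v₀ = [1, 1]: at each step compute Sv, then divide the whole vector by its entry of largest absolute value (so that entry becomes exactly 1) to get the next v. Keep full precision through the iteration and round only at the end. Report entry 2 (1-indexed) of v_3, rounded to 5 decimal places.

1.00000

Sv0 = (5.000000, 6.000000); divide by 6.000000 → v1 = (0.833333, 1.000000)
Sv1 = (4.500000, 5.666667); divide by 5.666667 → v2 = (0.794118, 1.000000)
Sv2 = (4.382353, 5.588235); divide by 5.588235 → v3 = (0.784211, 1.000000)
Requested entry of v3: 190/190 = 1.00000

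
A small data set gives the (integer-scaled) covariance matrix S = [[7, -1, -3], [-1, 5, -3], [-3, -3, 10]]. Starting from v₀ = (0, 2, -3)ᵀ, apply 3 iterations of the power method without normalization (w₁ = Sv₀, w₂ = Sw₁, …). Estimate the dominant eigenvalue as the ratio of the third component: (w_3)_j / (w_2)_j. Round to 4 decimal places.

12.2877

w1 = Sv₀ = (7, 19, -36)
w2 = Sw1 = (138, 196, -438)
w3 = Sw2 = (2084, 2156, -5382)
Ratio at component: -5382 / -438 = 12.2877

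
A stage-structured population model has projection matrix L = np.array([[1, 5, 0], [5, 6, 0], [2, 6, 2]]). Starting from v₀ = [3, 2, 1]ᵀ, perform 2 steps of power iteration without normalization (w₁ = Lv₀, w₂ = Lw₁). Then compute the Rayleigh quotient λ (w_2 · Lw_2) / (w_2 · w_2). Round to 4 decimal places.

w1 = Lv₀ = (1·3 + 5·2 + 0·1; 5·3 + 6·2 + 0·1; 2·3 + 6·2 + 2·1) = (13, 27, 20)
w2 = Lw1 = (1·13 + 5·27 + 0·20; 5·13 + 6·27 + 0·20; 2·13 + 6·27 + 2·20) = (148, 227, 228)
Lw2 = (1283, 2102, 2114)
w2·Lw2 = 148·1283 + 227·2102 + 228·2114 = 1149030; w2·w2 = 148·148 + 227·227 + 228·228 = 125417
λ ≈ 1149030/125417 = 9.1617

9.1617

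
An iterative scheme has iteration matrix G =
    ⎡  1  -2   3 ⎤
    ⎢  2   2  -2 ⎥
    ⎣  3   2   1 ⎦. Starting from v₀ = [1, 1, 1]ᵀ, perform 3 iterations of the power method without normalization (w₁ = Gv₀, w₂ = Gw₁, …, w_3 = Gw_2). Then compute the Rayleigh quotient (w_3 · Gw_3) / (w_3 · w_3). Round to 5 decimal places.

w1 = Gv₀ = (1·1 + (-2)·1 + 3·1; 2·1 + 2·1 + (-2)·1; 3·1 + 2·1 + 1·1) = (2, 2, 6)
w2 = Gw1 = (1·2 + (-2)·2 + 3·6; 2·2 + 2·2 + (-2)·6; 3·2 + 2·2 + 1·6) = (16, -4, 16)
w3 = Gw2 = (72, -8, 56)
Gw3 = (256, 16, 256)
w3·Gw3 = 72·256 + (-8)·16 + 56·256 = 32640; w3·w3 = 72·72 + (-8)·(-8) + 56·56 = 8384
λ ≈ 32640/8384 = 3.89313

3.89313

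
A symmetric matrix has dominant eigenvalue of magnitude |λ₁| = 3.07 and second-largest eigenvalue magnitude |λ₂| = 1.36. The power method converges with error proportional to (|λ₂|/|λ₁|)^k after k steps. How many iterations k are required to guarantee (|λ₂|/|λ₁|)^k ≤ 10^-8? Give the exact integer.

|λ₂/λ₁| = 1.36/3.07 = 0.44300
Need k ≥ ln(10^-8) / ln(0.44300) = -18.4207 / -0.8142 ≈ 22.624
Smallest integer k satisfying the bound: 23

23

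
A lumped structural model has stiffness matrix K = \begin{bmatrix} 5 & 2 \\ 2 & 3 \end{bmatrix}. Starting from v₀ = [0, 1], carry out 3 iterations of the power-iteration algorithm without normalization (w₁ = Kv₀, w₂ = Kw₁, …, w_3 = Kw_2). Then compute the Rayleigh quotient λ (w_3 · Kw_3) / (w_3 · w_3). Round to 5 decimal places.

w1 = Kv₀ = (5·0 + 2·1; 2·0 + 3·1) = (2, 3)
w2 = Kw1 = (5·2 + 2·3; 2·2 + 3·3) = (16, 13)
w3 = Kw2 = (106, 71)
Kw3 = (672, 425)
w3·Kw3 = 106·672 + 71·425 = 101407; w3·w3 = 106·106 + 71·71 = 16277
λ ≈ 101407/16277 = 6.23008

6.23008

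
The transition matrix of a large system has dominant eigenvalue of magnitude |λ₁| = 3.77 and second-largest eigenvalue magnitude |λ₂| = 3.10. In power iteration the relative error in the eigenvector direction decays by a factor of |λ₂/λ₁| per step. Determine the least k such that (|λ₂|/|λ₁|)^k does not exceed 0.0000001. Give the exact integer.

83

|λ₂/λ₁| = 3.10/3.77 = 0.82228
Need k ≥ ln(0.0000001) / ln(0.82228) = -16.1181 / -0.1957 ≈ 82.373
Smallest integer k satisfying the bound: 83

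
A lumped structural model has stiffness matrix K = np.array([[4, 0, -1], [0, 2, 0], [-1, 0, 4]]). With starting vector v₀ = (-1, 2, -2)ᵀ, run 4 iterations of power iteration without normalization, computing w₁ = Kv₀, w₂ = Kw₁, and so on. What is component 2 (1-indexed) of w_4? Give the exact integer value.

32

w1 = Kv₀ = (4·(-1) + 0·2 + (-1)·(-2); 0·(-1) + 2·2 + 0·(-2); (-1)·(-1) + 0·2 + 4·(-2)) = (-2, 4, -7)
w2 = Kw1 = (4·(-2) + 0·4 + (-1)·(-7); 0·(-2) + 2·4 + 0·(-7); (-1)·(-2) + 0·4 + 4·(-7)) = (-1, 8, -26)
w3 = Kw2 = (22, 16, -103)
w4 = Kw3 = (191, 32, -434)
The requested component of w4 is 32.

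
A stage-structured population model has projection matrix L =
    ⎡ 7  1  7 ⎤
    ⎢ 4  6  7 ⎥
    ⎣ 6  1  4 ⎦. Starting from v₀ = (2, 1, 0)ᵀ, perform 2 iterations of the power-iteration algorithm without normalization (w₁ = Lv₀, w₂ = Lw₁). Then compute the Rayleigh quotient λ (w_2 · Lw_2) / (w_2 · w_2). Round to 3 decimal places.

λ ≈ 13.774

w1 = Lv₀ = (15, 14, 13)
w2 = Lw1 = (210, 235, 156)
Lw2 = (2797, 3342, 2119)
w2·Lw2 = 210·2797 + 235·3342 + 156·2119 = 1703304; w2·w2 = 210·210 + 235·235 + 156·156 = 123661
λ ≈ 1703304/123661 = 13.774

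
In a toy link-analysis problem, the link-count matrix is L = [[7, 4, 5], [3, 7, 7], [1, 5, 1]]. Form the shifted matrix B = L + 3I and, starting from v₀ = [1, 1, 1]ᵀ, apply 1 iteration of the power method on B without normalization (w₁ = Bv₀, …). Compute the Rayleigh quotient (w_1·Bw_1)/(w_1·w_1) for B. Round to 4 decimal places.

B = L + 3I has rows (10, 4, 5); (3, 10, 7); (1, 5, 4)
w1 = Bv₀ = (10·1 + 4·1 + 5·1; 3·1 + 10·1 + 7·1; 1·1 + 5·1 + 4·1) = (19, 20, 10)
Bw1 = (320, 327, 159)
w1·Bw1 = 14210; w1·w1 = 861; μ ≈ 14210/861 = 16.5041

16.5041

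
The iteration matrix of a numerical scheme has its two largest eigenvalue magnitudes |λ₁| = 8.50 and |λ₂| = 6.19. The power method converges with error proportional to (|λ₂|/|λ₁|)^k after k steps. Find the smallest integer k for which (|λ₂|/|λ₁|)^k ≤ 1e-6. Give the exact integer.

44

|λ₂/λ₁| = 6.19/8.50 = 0.72824
Need k ≥ ln(1e-6) / ln(0.72824) = -13.8155 / -0.3171 ≈ 43.564
Smallest integer k satisfying the bound: 44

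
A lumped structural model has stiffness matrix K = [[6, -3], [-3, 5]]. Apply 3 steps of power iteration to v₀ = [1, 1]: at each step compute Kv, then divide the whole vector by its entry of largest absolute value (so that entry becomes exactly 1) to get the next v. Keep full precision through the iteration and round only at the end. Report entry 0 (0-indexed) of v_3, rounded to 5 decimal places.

1.00000

Kv0 = (3.000000, 2.000000); divide by 3.000000 → v1 = (1.000000, 0.666667)
Kv1 = (4.000000, 0.333333); divide by 4.000000 → v2 = (1.000000, 0.083333)
Kv2 = (5.750000, -2.583333); divide by 5.750000 → v3 = (1.000000, -0.449275)
Requested entry of v3: 69/69 = 1.00000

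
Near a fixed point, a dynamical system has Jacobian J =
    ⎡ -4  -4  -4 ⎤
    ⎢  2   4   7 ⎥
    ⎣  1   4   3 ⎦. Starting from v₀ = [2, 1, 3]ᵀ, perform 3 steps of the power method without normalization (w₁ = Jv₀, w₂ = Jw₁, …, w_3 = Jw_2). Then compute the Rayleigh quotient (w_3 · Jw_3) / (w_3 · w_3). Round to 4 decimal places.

w1 = Jv₀ = (-24, 29, 15)
w2 = Jw1 = (-80, 173, 137)
w3 = Jw2 = (-920, 1491, 1023)
Jw3 = (-6376, 11285, 8113)
w3·Jw3 = (-920)·(-6376) + 1491·11285 + 1023·8113 = 30991454; w3·w3 = (-920)·(-920) + 1491·1491 + 1023·1023 = 4116010
λ ≈ 30991454/4116010 = 7.5295

7.5295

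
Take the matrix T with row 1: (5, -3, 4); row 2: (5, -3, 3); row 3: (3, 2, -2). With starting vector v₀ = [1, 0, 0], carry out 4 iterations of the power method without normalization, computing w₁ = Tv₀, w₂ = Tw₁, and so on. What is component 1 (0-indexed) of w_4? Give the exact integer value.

w1 = Tv₀ = (5·1 + (-3)·0 + 4·0; 5·1 + (-3)·0 + 3·0; 3·1 + 2·0 + (-2)·0) = (5, 5, 3)
w2 = Tw1 = (5·5 + (-3)·5 + 4·3; 5·5 + (-3)·5 + 3·3; 3·5 + 2·5 + (-2)·3) = (22, 19, 19)
w3 = Tw2 = (129, 110, 66)
w4 = Tw3 = (579, 513, 475)
The requested component of w4 is 513.

513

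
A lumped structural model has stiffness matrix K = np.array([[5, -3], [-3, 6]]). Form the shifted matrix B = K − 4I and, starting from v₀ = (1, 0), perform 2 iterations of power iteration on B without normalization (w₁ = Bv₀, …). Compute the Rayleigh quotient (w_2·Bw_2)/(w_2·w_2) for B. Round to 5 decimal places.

B = K − 4I has rows (1, -3); (-3, 2)
w1 = Bv₀ = (1, -3)
w2 = Bw1 = (10, -9)
Bw2 = (37, -48)
w2·Bw2 = 802; w2·w2 = 181; μ ≈ 802/181 = 4.43094

μ ≈ 4.43094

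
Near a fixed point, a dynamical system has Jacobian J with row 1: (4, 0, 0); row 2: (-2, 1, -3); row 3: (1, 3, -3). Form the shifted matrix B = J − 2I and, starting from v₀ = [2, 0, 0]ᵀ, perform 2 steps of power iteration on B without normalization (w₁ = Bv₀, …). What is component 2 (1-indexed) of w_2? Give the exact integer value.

-10

B = J − 2I has rows (2, 0, 0); (-2, -1, -3); (1, 3, -5)
w1 = Bv₀ = (2·2 + 0·0 + 0·0; (-2)·2 + (-1)·0 + (-3)·0; 1·2 + 3·0 + (-5)·0) = (4, -4, 2)
w2 = Bw1 = (2·4 + 0·(-4) + 0·2; (-2)·4 + (-1)·(-4) + (-3)·2; 1·4 + 3·(-4) + (-5)·2) = (8, -10, -18)
Requested component of w2: -10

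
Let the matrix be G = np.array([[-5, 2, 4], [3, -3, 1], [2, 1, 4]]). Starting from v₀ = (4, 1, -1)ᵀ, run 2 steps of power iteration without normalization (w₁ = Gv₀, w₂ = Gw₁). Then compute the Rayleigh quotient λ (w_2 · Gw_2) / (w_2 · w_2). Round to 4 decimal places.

-6.9652

w1 = Gv₀ = (-22, 8, 5)
w2 = Gw1 = (146, -85, -16)
Gw2 = (-964, 677, 143)
w2·Gw2 = 146·(-964) + (-85)·677 + (-16)·143 = -200577; w2·w2 = 146·146 + (-85)·(-85) + (-16)·(-16) = 28797
λ ≈ -200577/28797 = -6.9652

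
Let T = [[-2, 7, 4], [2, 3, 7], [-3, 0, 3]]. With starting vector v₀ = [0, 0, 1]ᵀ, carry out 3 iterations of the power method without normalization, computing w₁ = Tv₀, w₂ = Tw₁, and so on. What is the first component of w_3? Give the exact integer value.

w1 = Tv₀ = ((-2)·0 + 7·0 + 4·1; 2·0 + 3·0 + 7·1; (-3)·0 + 0·0 + 3·1) = (4, 7, 3)
w2 = Tw1 = ((-2)·4 + 7·7 + 4·3; 2·4 + 3·7 + 7·3; (-3)·4 + 0·7 + 3·3) = (53, 50, -3)
w3 = Tw2 = (232, 235, -168)
The requested component of w3 is 232.

232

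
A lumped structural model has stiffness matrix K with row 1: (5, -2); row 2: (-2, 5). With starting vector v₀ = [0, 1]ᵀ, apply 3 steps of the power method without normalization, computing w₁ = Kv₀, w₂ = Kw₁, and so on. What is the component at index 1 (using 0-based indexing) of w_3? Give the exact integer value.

w1 = Kv₀ = (5·0 + (-2)·1; (-2)·0 + 5·1) = (-2, 5)
w2 = Kw1 = (5·(-2) + (-2)·5; (-2)·(-2) + 5·5) = (-20, 29)
w3 = Kw2 = (-158, 185)
The requested component of w3 is 185.

185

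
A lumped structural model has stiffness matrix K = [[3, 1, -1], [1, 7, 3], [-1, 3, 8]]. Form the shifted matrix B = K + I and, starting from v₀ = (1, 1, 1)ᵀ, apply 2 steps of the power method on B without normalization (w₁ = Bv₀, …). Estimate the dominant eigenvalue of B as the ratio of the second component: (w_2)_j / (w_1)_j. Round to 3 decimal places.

B = K + I has rows (4, 1, -1); (1, 8, 3); (-1, 3, 9)
w1 = Bv₀ = (4, 12, 11)
w2 = Bw1 = (17, 133, 131)
Ratio: 133/12 = 11.083

11.083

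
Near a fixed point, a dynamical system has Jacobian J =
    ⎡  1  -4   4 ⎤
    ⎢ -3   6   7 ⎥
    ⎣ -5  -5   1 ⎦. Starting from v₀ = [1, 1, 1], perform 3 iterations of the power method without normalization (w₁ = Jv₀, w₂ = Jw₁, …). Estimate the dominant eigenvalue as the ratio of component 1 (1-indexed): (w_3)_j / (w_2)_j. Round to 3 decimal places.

4.093

w1 = Jv₀ = (1, 10, -9)
w2 = Jw1 = (-75, -6, -64)
w3 = Jw2 = (-307, -259, 341)
Ratio at component: -307 / -75 = 4.093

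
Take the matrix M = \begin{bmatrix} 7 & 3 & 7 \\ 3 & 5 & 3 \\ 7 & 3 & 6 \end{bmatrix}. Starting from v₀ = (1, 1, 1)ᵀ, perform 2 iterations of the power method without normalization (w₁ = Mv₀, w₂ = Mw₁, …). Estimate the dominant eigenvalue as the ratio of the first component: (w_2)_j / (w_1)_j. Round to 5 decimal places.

λ ≈ 15.52941

w1 = Mv₀ = (7·1 + 3·1 + 7·1; 3·1 + 5·1 + 3·1; 7·1 + 3·1 + 6·1) = (17, 11, 16)
w2 = Mw1 = (7·17 + 3·11 + 7·16; 3·17 + 5·11 + 3·16; 7·17 + 3·11 + 6·16) = (264, 154, 248)
Ratio at component: 264 / 17 = 15.52941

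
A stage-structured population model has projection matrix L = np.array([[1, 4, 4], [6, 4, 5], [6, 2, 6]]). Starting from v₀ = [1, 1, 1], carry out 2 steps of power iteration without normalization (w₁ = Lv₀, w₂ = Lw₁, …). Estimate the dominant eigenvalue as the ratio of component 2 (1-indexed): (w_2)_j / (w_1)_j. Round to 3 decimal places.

w1 = Lv₀ = (1·1 + 4·1 + 4·1; 6·1 + 4·1 + 5·1; 6·1 + 2·1 + 6·1) = (9, 15, 14)
w2 = Lw1 = (1·9 + 4·15 + 4·14; 6·9 + 4·15 + 5·14; 6·9 + 2·15 + 6·14) = (125, 184, 168)
Ratio at component: 184 / 15 = 12.267

λ ≈ 12.267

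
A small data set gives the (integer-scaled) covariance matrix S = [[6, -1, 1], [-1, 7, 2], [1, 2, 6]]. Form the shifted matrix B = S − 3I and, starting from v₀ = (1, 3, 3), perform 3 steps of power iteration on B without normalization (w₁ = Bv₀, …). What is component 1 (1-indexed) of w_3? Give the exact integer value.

B = S − 3I has rows (3, -1, 1); (-1, 4, 2); (1, 2, 3)
w1 = Bv₀ = (3·1 + (-1)·3 + 1·3; (-1)·1 + 4·3 + 2·3; 1·1 + 2·3 + 3·3) = (3, 17, 16)
w2 = Bw1 = (3·3 + (-1)·17 + 1·16; (-1)·3 + 4·17 + 2·16; 1·3 + 2·17 + 3·16) = (8, 97, 85)
w3 = Bw2 = (12, 550, 457)
Requested component of w3: 12

12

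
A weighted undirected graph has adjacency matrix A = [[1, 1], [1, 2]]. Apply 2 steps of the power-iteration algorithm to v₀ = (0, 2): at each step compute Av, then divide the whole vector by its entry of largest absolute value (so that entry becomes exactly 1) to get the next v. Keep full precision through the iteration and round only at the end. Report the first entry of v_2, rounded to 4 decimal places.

Av0 = (2.00000, 4.00000); divide by 4.00000 → v1 = (0.50000, 1.00000)
Av1 = (1.50000, 2.50000); divide by 2.50000 → v2 = (0.60000, 1.00000)
Requested entry of v2: 6/10 = 0.6000

0.6000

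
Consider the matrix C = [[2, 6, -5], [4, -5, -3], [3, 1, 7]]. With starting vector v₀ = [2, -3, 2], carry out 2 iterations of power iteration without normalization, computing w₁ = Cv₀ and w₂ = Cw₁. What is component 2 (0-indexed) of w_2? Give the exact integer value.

64

w1 = Cv₀ = (-24, 17, 17)
w2 = Cw1 = (-31, -232, 64)
The requested component of w2 is 64.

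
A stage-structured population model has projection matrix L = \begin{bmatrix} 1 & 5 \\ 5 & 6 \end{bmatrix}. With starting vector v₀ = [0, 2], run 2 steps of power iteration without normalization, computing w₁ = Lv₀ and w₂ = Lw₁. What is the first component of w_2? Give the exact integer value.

w1 = Lv₀ = (1·0 + 5·2; 5·0 + 6·2) = (10, 12)
w2 = Lw1 = (1·10 + 5·12; 5·10 + 6·12) = (70, 122)
The requested component of w2 is 70.

70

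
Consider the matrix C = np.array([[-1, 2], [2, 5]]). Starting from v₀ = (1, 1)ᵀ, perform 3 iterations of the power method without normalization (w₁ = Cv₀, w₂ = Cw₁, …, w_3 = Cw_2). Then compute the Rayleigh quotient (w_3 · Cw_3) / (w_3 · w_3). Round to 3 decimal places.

w1 = Cv₀ = ((-1)·1 + 2·1; 2·1 + 5·1) = (1, 7)
w2 = Cw1 = ((-1)·1 + 2·7; 2·1 + 5·7) = (13, 37)
w3 = Cw2 = (61, 211)
Cw3 = (361, 1177)
w3·Cw3 = 61·361 + 211·1177 = 270368; w3·w3 = 61·61 + 211·211 = 48242
λ ≈ 270368/48242 = 5.604

λ ≈ 5.604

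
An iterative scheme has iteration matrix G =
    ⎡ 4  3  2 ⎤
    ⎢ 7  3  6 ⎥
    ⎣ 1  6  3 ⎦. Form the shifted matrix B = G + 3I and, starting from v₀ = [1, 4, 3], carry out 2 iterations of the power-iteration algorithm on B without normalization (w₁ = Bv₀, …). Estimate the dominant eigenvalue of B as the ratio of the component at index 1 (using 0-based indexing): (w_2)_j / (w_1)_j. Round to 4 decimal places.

μ ≈ 14.8367

B = G + 3I has rows (7, 3, 2); (7, 6, 6); (1, 6, 6)
w1 = Bv₀ = (25, 49, 43)
w2 = Bw1 = (408, 727, 577)
Ratio: 727/49 = 14.8367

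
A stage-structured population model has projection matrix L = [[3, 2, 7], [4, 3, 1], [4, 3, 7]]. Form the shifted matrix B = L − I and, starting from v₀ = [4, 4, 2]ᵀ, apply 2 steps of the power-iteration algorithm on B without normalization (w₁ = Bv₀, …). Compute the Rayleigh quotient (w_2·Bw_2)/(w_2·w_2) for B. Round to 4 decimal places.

B = L − I has rows (2, 2, 7); (4, 2, 1); (4, 3, 6)
w1 = Bv₀ = (2·4 + 2·4 + 7·2; 4·4 + 2·4 + 1·2; 4·4 + 3·4 + 6·2) = (30, 26, 40)
w2 = Bw1 = (2·30 + 2·26 + 7·40; 4·30 + 2·26 + 1·40; 4·30 + 3·26 + 6·40) = (392, 212, 438)
Bw2 = (4274, 2430, 4832)
w2·Bw2 = 4306984; w2·w2 = 390452; μ ≈ 4306984/390452 = 11.0308

11.0308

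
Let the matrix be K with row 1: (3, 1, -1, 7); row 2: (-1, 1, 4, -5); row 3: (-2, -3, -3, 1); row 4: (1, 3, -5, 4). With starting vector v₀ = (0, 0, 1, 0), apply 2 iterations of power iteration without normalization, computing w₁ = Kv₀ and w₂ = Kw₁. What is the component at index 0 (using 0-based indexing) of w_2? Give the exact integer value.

-31

w1 = Kv₀ = (3·0 + 1·0 + (-1)·1 + 7·0; (-1)·0 + 1·0 + 4·1 + (-5)·0; (-2)·0 + (-3)·0 + (-3)·1 + 1·0; 1·0 + 3·0 + (-5)·1 + 4·0) = (-1, 4, -3, -5)
w2 = Kw1 = (3·(-1) + 1·4 + (-1)·(-3) + 7·(-5); (-1)·(-1) + 1·4 + 4·(-3) + (-5)·(-5); (-2)·(-1) + (-3)·4 + (-3)·(-3) + 1·(-5); 1·(-1) + 3·4 + (-5)·(-3) + 4·(-5)) = (-31, 18, -6, 6)
The requested component of w2 is -31.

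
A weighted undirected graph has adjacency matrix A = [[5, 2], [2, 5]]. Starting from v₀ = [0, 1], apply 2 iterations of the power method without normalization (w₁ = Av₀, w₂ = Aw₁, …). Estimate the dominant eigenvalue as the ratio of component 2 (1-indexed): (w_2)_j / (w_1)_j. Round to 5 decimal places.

λ ≈ 5.80000

w1 = Av₀ = (5·0 + 2·1; 2·0 + 5·1) = (2, 5)
w2 = Aw1 = (5·2 + 2·5; 2·2 + 5·5) = (20, 29)
Ratio at component: 29 / 5 = 5.80000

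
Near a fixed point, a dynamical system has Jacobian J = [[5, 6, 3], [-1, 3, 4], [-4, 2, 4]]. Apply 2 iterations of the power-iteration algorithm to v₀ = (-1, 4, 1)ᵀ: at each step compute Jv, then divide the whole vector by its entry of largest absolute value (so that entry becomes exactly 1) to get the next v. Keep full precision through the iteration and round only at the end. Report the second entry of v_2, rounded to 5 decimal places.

0.35769

Jv0 = (22.000000, 17.000000, 16.000000); divide by 22.000000 → v1 = (1.000000, 0.772727, 0.727273)
Jv1 = (11.818182, 4.227273, 0.454545); divide by 11.818182 → v2 = (1.000000, 0.357692, 0.038462)
Requested entry of v2: 93/260 = 0.35769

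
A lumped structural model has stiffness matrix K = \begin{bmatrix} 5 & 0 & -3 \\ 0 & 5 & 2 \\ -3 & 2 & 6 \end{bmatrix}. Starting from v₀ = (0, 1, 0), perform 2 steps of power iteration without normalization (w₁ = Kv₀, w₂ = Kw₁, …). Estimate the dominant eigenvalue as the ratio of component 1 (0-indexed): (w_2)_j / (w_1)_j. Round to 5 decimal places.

w1 = Kv₀ = (5·0 + 0·1 + (-3)·0; 0·0 + 5·1 + 2·0; (-3)·0 + 2·1 + 6·0) = (0, 5, 2)
w2 = Kw1 = (5·0 + 0·5 + (-3)·2; 0·0 + 5·5 + 2·2; (-3)·0 + 2·5 + 6·2) = (-6, 29, 22)
Ratio at component: 29 / 5 = 5.80000

5.80000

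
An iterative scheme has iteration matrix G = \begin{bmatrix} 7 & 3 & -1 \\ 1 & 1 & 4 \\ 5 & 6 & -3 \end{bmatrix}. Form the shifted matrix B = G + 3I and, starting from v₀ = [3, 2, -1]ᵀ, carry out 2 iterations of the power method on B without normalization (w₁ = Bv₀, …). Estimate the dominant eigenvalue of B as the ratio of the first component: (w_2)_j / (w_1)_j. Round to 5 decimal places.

9.83784

B = G + 3I has rows (10, 3, -1); (1, 4, 4); (5, 6, 0)
w1 = Bv₀ = (10·3 + 3·2 + (-1)·(-1); 1·3 + 4·2 + 4·(-1); 5·3 + 6·2 + 0·(-1)) = (37, 7, 27)
w2 = Bw1 = (10·37 + 3·7 + (-1)·27; 1·37 + 4·7 + 4·27; 5·37 + 6·7 + 0·27) = (364, 173, 227)
Ratio: 364/37 = 9.83784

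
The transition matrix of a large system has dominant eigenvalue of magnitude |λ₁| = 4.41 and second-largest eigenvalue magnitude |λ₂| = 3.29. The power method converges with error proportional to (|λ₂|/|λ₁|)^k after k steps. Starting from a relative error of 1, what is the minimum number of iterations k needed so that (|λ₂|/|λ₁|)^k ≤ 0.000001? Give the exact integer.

|λ₂/λ₁| = 3.29/4.41 = 0.74603
Need k ≥ ln(0.000001) / ln(0.74603) = -13.8155 / -0.2930 ≈ 47.154
Smallest integer k satisfying the bound: 48

48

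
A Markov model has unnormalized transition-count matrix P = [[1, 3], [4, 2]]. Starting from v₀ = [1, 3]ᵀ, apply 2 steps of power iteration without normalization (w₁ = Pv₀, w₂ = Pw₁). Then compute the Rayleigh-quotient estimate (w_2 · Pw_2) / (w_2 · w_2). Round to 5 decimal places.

w1 = Pv₀ = (10, 10)
w2 = Pw1 = (40, 60)
Pw2 = (220, 280)
w2·Pw2 = 40·220 + 60·280 = 25600; w2·w2 = 40·40 + 60·60 = 5200
λ ≈ 25600/5200 = 4.92308

λ ≈ 4.92308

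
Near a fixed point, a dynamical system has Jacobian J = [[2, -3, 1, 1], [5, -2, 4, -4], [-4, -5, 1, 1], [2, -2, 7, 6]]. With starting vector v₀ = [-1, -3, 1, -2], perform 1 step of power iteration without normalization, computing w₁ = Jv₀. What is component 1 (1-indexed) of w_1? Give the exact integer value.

w1 = Jv₀ = (6, 13, 18, -1)
The requested component of w1 is 6.

6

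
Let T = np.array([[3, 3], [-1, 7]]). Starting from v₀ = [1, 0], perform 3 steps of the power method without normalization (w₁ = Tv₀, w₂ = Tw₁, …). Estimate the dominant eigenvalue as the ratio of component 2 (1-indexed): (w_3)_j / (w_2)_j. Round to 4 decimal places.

λ ≈ 7.6000

w1 = Tv₀ = (3, -1)
w2 = Tw1 = (6, -10)
w3 = Tw2 = (-12, -76)
Ratio at component: -76 / -10 = 7.6000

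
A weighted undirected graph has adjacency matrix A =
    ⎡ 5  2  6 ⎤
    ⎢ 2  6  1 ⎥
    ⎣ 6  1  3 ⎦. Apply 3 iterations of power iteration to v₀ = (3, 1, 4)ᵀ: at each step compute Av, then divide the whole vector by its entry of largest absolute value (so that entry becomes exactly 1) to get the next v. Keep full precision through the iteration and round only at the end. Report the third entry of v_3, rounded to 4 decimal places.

Av0 = (41.00000, 16.00000, 31.00000); divide by 41.00000 → v1 = (1.00000, 0.39024, 0.75610)
Av1 = (10.31707, 5.09756, 8.65854); divide by 10.31707 → v2 = (1.00000, 0.49409, 0.83924)
Av2 = (11.02364, 5.80378, 9.01182); divide by 11.02364 → v3 = (1.00000, 0.52649, 0.81750)
Requested entry of v3: 3812/4663 = 0.8175

0.8175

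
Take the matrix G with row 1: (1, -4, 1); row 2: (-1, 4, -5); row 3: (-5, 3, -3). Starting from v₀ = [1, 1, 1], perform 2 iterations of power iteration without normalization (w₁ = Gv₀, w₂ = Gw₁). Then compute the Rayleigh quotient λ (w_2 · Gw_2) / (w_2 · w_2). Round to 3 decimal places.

λ ≈ -0.734

w1 = Gv₀ = (1·1 + (-4)·1 + 1·1; (-1)·1 + 4·1 + (-5)·1; (-5)·1 + 3·1 + (-3)·1) = (-2, -2, -5)
w2 = Gw1 = (1·(-2) + (-4)·(-2) + 1·(-5); (-1)·(-2) + 4·(-2) + (-5)·(-5); (-5)·(-2) + 3·(-2) + (-3)·(-5)) = (1, 19, 19)
Gw2 = (-56, -20, -5)
w2·Gw2 = 1·(-56) + 19·(-20) + 19·(-5) = -531; w2·w2 = 1·1 + 19·19 + 19·19 = 723
λ ≈ -531/723 = -0.734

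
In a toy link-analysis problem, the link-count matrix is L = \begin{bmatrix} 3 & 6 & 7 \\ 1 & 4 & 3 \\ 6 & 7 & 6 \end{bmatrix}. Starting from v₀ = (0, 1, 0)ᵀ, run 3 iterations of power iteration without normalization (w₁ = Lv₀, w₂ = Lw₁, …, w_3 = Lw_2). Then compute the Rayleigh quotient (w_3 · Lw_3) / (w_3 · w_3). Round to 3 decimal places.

w1 = Lv₀ = (3·0 + 6·1 + 7·0; 1·0 + 4·1 + 3·0; 6·0 + 7·1 + 6·0) = (6, 4, 7)
w2 = Lw1 = (3·6 + 6·4 + 7·7; 1·6 + 4·4 + 3·7; 6·6 + 7·4 + 6·7) = (91, 43, 106)
w3 = Lw2 = (1273, 581, 1483)
Lw3 = (17686, 8046, 20603)
w3·Lw3 = 1273·17686 + 581·8046 + 1483·20603 = 57743253; w3·w3 = 1273·1273 + 581·581 + 1483·1483 = 4157379
λ ≈ 57743253/4157379 = 13.889

λ ≈ 13.889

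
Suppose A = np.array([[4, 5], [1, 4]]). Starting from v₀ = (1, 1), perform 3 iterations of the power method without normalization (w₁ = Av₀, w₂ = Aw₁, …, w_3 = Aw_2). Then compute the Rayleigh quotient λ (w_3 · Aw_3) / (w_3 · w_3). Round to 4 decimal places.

6.2618

w1 = Av₀ = (4·1 + 5·1; 1·1 + 4·1) = (9, 5)
w2 = Aw1 = (4·9 + 5·5; 1·9 + 4·5) = (61, 29)
w3 = Aw2 = (389, 177)
Aw3 = (2441, 1097)
w3·Aw3 = 389·2441 + 177·1097 = 1143718; w3·w3 = 389·389 + 177·177 = 182650
λ ≈ 1143718/182650 = 6.2618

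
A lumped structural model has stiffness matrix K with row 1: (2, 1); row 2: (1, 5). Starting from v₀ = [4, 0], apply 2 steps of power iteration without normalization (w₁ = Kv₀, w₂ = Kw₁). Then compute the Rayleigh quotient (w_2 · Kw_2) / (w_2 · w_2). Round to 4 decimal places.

w1 = Kv₀ = (2·4 + 1·0; 1·4 + 5·0) = (8, 4)
w2 = Kw1 = (2·8 + 1·4; 1·8 + 5·4) = (20, 28)
Kw2 = (68, 160)
w2·Kw2 = 20·68 + 28·160 = 5840; w2·w2 = 20·20 + 28·28 = 1184
λ ≈ 5840/1184 = 4.9324

4.9324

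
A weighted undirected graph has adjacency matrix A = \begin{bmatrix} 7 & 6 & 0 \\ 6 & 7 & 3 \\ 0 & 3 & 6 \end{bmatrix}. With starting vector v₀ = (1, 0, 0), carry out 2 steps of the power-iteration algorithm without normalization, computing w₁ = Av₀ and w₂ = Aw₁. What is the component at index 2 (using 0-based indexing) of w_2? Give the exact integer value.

w1 = Av₀ = (7, 6, 0)
w2 = Aw1 = (85, 84, 18)
The requested component of w2 is 18.

18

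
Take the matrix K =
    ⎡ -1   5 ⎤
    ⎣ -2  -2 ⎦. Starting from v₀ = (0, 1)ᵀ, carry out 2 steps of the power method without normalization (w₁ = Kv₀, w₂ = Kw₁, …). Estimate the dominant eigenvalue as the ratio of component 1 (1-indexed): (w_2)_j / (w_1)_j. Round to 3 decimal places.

-3.000

w1 = Kv₀ = (5, -2)
w2 = Kw1 = (-15, -6)
Ratio at component: -15 / 5 = -3.000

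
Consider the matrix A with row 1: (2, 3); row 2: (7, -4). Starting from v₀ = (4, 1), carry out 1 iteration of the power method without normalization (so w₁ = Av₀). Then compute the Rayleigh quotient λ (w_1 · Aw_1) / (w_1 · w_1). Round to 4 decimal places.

0.8293

w1 = Av₀ = (2·4 + 3·1; 7·4 + (-4)·1) = (11, 24)
Aw1 = (94, -19)
w1·Aw1 = 11·94 + 24·(-19) = 578; w1·w1 = 11·11 + 24·24 = 697
λ ≈ 578/697 = 0.8293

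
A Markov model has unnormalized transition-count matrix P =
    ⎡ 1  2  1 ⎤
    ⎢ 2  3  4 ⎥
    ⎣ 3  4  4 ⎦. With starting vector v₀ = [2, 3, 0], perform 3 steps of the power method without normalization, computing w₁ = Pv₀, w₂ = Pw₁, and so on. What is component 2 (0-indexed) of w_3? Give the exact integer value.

w1 = Pv₀ = (8, 13, 18)
w2 = Pw1 = (52, 127, 148)
w3 = Pw2 = (454, 1077, 1256)
The requested component of w3 is 1256.

1256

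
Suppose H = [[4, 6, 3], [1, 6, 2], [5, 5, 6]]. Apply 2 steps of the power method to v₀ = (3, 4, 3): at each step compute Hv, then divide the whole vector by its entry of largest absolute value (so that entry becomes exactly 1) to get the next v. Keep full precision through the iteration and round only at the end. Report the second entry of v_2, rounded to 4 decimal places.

0.4929

Hv0 = (45.00000, 33.00000, 53.00000); divide by 53.00000 → v1 = (0.84906, 0.62264, 1.00000)
Hv1 = (10.13208, 6.58491, 13.35849); divide by 13.35849 → v2 = (0.75847, 0.49294, 1.00000)
Requested entry of v2: 349/708 = 0.4929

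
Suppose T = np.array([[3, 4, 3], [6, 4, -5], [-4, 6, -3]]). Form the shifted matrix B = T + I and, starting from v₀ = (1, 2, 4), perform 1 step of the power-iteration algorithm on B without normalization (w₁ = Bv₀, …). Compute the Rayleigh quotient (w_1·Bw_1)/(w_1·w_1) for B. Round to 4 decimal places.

μ ≈ 2.4054

B = T + I has rows (4, 4, 3); (6, 5, -5); (-4, 6, -2)
w1 = Bv₀ = (24, -4, 0)
Bw1 = (80, 124, -120)
w1·Bw1 = 1424; w1·w1 = 592; μ ≈ 1424/592 = 2.4054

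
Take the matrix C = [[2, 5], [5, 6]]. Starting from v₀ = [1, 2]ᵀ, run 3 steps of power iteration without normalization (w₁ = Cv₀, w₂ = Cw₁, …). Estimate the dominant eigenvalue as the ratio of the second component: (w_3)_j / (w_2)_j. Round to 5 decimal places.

9.36420

w1 = Cv₀ = (2·1 + 5·2; 5·1 + 6·2) = (12, 17)
w2 = Cw1 = (2·12 + 5·17; 5·12 + 6·17) = (109, 162)
w3 = Cw2 = (1028, 1517)
Ratio at component: 1517 / 162 = 9.36420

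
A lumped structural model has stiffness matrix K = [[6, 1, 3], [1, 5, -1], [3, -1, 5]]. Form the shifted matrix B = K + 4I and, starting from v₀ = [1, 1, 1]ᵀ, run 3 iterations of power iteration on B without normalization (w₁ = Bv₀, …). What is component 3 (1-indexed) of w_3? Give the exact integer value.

B = K + 4I has rows (10, 1, 3); (1, 9, -1); (3, -1, 9)
w1 = Bv₀ = (14, 9, 11)
w2 = Bw1 = (182, 84, 132)
w3 = Bw2 = (2300, 806, 1650)
Requested component of w3: 1650

1650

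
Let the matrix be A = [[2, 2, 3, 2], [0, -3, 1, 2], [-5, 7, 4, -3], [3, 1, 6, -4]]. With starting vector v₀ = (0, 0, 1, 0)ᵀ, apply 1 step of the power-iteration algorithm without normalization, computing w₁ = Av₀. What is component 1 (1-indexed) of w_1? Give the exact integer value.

w1 = Av₀ = (2·0 + 2·0 + 3·1 + 2·0; 0·0 + (-3)·0 + 1·1 + 2·0; (-5)·0 + 7·0 + 4·1 + (-3)·0; 3·0 + 1·0 + 6·1 + (-4)·0) = (3, 1, 4, 6)
The requested component of w1 is 3.

3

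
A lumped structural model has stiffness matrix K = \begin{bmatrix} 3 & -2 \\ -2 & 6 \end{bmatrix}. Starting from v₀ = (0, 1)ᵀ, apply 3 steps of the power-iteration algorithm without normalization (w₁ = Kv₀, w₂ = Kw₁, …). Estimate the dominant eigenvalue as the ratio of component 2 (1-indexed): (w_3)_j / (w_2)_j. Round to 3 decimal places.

w1 = Kv₀ = (-2, 6)
w2 = Kw1 = (-18, 40)
w3 = Kw2 = (-134, 276)
Ratio at component: 276 / 40 = 6.900

6.900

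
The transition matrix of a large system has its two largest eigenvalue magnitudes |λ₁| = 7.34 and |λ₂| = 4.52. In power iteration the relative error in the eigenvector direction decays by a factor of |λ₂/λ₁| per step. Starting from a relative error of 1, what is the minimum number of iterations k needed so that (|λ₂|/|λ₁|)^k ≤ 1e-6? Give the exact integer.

29

|λ₂/λ₁| = 4.52/7.34 = 0.61580
Need k ≥ ln(1e-6) / ln(0.61580) = -13.8155 / -0.4848 ≈ 28.496
Smallest integer k satisfying the bound: 29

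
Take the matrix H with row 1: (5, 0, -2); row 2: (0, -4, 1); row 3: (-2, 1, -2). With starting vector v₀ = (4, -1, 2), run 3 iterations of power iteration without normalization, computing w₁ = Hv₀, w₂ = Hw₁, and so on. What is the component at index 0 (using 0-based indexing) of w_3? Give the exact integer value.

530

w1 = Hv₀ = (5·4 + 0·(-1) + (-2)·2; 0·4 + (-4)·(-1) + 1·2; (-2)·4 + 1·(-1) + (-2)·2) = (16, 6, -13)
w2 = Hw1 = (5·16 + 0·6 + (-2)·(-13); 0·16 + (-4)·6 + 1·(-13); (-2)·16 + 1·6 + (-2)·(-13)) = (106, -37, 0)
w3 = Hw2 = (530, 148, -249)
The requested component of w3 is 530.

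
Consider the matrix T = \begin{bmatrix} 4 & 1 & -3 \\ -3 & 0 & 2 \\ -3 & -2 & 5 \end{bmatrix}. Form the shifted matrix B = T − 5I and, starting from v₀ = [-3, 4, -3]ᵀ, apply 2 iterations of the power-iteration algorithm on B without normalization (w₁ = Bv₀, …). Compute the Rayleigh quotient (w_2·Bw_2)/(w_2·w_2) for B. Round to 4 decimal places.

-3.0259

B = T − 5I has rows (-1, 1, -3); (-3, -5, 2); (-3, -2, 0)
w1 = Bv₀ = ((-1)·(-3) + 1·4 + (-3)·(-3); (-3)·(-3) + (-5)·4 + 2·(-3); (-3)·(-3) + (-2)·4 + 0·(-3)) = (16, -17, 1)
w2 = Bw1 = ((-1)·16 + 1·(-17) + (-3)·1; (-3)·16 + (-5)·(-17) + 2·1; (-3)·16 + (-2)·(-17) + 0·1) = (-36, 39, -14)
Bw2 = (117, -115, 30)
w2·Bw2 = -9117; w2·w2 = 3013; μ ≈ -9117/3013 = -3.0259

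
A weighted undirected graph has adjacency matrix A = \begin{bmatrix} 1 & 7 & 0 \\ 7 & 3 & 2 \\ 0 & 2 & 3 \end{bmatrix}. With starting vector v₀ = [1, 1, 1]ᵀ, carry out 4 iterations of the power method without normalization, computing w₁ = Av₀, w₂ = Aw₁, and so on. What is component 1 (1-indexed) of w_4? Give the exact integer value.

w1 = Av₀ = (1·1 + 7·1 + 0·1; 7·1 + 3·1 + 2·1; 0·1 + 2·1 + 3·1) = (8, 12, 5)
w2 = Aw1 = (1·8 + 7·12 + 0·5; 7·8 + 3·12 + 2·5; 0·8 + 2·12 + 3·5) = (92, 102, 39)
w3 = Aw2 = (806, 1028, 321)
w4 = Aw3 = (8002, 9368, 3019)
The requested component of w4 is 8002.

8002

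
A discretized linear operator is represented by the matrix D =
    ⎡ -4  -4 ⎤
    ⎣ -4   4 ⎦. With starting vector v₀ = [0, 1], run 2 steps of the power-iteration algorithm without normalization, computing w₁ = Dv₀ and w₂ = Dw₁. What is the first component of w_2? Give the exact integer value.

w1 = Dv₀ = ((-4)·0 + (-4)·1; (-4)·0 + 4·1) = (-4, 4)
w2 = Dw1 = ((-4)·(-4) + (-4)·4; (-4)·(-4) + 4·4) = (0, 32)
The requested component of w2 is 0.

0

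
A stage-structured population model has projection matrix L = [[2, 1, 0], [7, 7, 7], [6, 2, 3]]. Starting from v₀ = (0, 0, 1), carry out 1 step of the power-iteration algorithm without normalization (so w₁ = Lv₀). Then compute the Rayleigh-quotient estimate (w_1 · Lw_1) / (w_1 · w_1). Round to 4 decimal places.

w1 = Lv₀ = (0, 7, 3)
Lw1 = (7, 70, 23)
w1·Lw1 = 0·7 + 7·70 + 3·23 = 559; w1·w1 = 0·0 + 7·7 + 3·3 = 58
λ ≈ 559/58 = 9.6379

9.6379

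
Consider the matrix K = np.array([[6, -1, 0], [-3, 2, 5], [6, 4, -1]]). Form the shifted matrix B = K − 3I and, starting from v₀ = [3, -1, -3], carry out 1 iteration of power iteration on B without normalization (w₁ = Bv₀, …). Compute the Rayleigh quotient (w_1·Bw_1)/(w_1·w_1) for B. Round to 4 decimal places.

-4.4713

B = K − 3I has rows (3, -1, 0); (-3, -1, 5); (6, 4, -4)
w1 = Bv₀ = (3·3 + (-1)·(-1) + 0·(-3); (-3)·3 + (-1)·(-1) + 5·(-3); 6·3 + 4·(-1) + (-4)·(-3)) = (10, -23, 26)
Bw1 = (53, 123, -136)
w1·Bw1 = -5835; w1·w1 = 1305; μ ≈ -5835/1305 = -4.4713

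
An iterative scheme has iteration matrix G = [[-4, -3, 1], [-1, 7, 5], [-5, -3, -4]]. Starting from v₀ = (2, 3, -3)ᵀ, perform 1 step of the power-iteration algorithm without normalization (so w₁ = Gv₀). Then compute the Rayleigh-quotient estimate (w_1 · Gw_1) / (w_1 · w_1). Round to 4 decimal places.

λ ≈ -4.2581

w1 = Gv₀ = ((-4)·2 + (-3)·3 + 1·(-3); (-1)·2 + 7·3 + 5·(-3); (-5)·2 + (-3)·3 + (-4)·(-3)) = (-20, 4, -7)
Gw1 = (61, 13, 116)
w1·Gw1 = (-20)·61 + 4·13 + (-7)·116 = -1980; w1·w1 = (-20)·(-20) + 4·4 + (-7)·(-7) = 465
λ ≈ -1980/465 = -4.2581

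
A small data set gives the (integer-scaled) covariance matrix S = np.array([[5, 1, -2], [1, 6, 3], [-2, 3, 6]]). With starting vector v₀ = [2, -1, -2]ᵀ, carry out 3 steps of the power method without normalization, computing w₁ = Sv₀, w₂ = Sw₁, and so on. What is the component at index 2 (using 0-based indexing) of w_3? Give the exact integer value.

-1518

w1 = Sv₀ = (5·2 + 1·(-1) + (-2)·(-2); 1·2 + 6·(-1) + 3·(-2); (-2)·2 + 3·(-1) + 6·(-2)) = (13, -10, -19)
w2 = Sw1 = (5·13 + 1·(-10) + (-2)·(-19); 1·13 + 6·(-10) + 3·(-19); (-2)·13 + 3·(-10) + 6·(-19)) = (93, -104, -170)
w3 = Sw2 = (701, -1041, -1518)
The requested component of w3 is -1518.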